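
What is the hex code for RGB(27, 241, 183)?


R = 27 → 1B (hex)
G = 241 → F1 (hex)
B = 183 → B7 (hex)
Hex = #1BF1B7


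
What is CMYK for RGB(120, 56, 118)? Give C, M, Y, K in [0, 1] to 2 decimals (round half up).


R'=120/255≈0.4706, G'=56/255≈0.2196, B'=118/255≈0.4627
K = 1 - max(R',G',B') = 1 - 120/255 = 135/255 = 0.52941… → 0.53
(1-R'-K)/(1-K) simplifies to (max-R)/max with max = 120:
C = (120-120)/120 = 0/120 = 0 → 0.00
M = (120-56)/120 = 64/120 = 0.53333… → 0.53
Y = (120-118)/120 = 2/120 = 0.01666… → 0.02
= CMYK(0.00, 0.53, 0.02, 0.53)


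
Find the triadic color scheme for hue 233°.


Triadic: equally spaced at 120° intervals
H1 = 233°
H2 = (233 + 120) mod 360 = 353°
H3 = (233 + 240) mod 360 = 113°
Triadic = 233°, 353°, 113°


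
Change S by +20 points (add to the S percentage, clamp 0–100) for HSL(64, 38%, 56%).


Original S = 38%
Adjustment = +20 percentage points
New S = 38 + (20) = 58
Clamp to [0, 100] → 58
= HSL(64°, 58%, 56%)


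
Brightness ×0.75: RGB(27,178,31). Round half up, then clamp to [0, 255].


Multiply each channel by 0.75, round half up, clamp to [0, 255]
R: 27×0.75 = 20.25 → round → 20
G: 178×0.75 = 133.5 → round → 134
B: 31×0.75 = 23.25 → round → 23
= RGB(20, 134, 23)


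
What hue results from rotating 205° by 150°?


New hue = (H + rotation) mod 360
New hue = (205 + 150) mod 360
= 355 mod 360
= 355°


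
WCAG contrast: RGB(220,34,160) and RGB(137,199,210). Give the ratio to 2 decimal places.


Linearize each sRGB channel c=v/255: c/12.92 if c ≤ 0.04045 else ((c+0.055)/1.055)^2.4
L = 0.2126×R_lin + 0.7152×G_lin + 0.0722×B_lin
Color 1 (220,34,160):
  R=220: 220/255≈0.8627 > 0.04045 → ((0.8627+0.055)/1.055)^2.4 ≈ 0.71569
  G=34: 34/255≈0.1333 > 0.04045 → ((0.1333+0.055)/1.055)^2.4 ≈ 0.01600
  B=160: 160/255≈0.6275 > 0.04045 → ((0.6275+0.055)/1.055)^2.4 ≈ 0.35153
  L1 = 0.2126×0.71569 + 0.7152×0.01600 + 0.0722×0.35153 ≈ 0.18898
Color 2 (137,199,210):
  R=137: 137/255≈0.5373 > 0.04045 → ((0.5373+0.055)/1.055)^2.4 ≈ 0.25016
  G=199: 199/255≈0.7804 > 0.04045 → ((0.7804+0.055)/1.055)^2.4 ≈ 0.57112
  B=210: 210/255≈0.8235 > 0.04045 → ((0.8235+0.055)/1.055)^2.4 ≈ 0.64448
  L2 = 0.2126×0.25016 + 0.7152×0.57112 + 0.0722×0.64448 ≈ 0.50818
Lighter = 0.50818, Darker = 0.18898
Ratio = (L_lighter + 0.05) / (L_darker + 0.05)
Ratio = (0.50818 + 0.05) / (0.18898 + 0.05) = 0.55818 / 0.23898 ≈ 2.3357
Ratio ≈ 2.34:1


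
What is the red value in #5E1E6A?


Color: #5E1E6A
R = 5E = 94
G = 1E = 30
B = 6A = 106
Red = 94


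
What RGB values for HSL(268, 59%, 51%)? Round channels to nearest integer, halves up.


H=268°, S=0.59, L=0.51
C = (1-|2L-1|)×S = (1-|0.02|)×0.59 = 0.5782
H' = H/60 = 268/60 ≈ 4.4667; X = C×(1-|H' mod 2 - 1|) ≈ 0.2698
m = L - C/2 = 0.51 - 0.2891 = 0.2209
Sector ⌊H'⌋ = 4 → (R',G',B') = (≈0.2698, 0.0, 0.5782)
RGB = ((R'+m)×255, (G'+m)×255, (B'+m)×255) = (125.1353, 56.3295, 203.7705)
Round half up → RGB(125, 56, 204)


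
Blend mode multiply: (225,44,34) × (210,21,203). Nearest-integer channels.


Multiply: C = A×B/255, rounded to nearest integer
R: 225×210/255 = 47250/255 ≈ 185.294 → 185
G: 44×21/255 = 924/255 ≈ 3.624 → 4
B: 34×203/255 = 6902/255 ≈ 27.067 → 27
= RGB(185, 4, 27)


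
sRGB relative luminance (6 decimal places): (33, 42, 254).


Linearize each channel (sRGB transfer function): c = v/255; c_lin = c/12.92 if c ≤ 0.04045, else ((c+0.055)/1.055)^2.4
  R: 33/255 ≈ 0.129412 > 0.04045 → ((0.129412+0.055)/1.055)^2.4 ≈ 0.015209
  G: 42/255 ≈ 0.164706 > 0.04045 → ((0.164706+0.055)/1.055)^2.4 ≈ 0.023153
  B: 254/255 ≈ 0.996078 > 0.04045 → ((0.996078+0.055)/1.055)^2.4 ≈ 0.991102
R_lin = 0.015209, G_lin = 0.023153, B_lin = 0.991102
L = 0.2126×R + 0.7152×G + 0.0722×B
L = 0.2126×0.015209 + 0.7152×0.023153 + 0.0722×0.991102
L ≈ 0.091350


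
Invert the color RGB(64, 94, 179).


Invert: (255-R, 255-G, 255-B)
R: 255-64 = 191
G: 255-94 = 161
B: 255-179 = 76
= RGB(191, 161, 76)


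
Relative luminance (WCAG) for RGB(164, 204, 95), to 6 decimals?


Linearize each channel (sRGB transfer function): c = v/255; c_lin = c/12.92 if c ≤ 0.04045, else ((c+0.055)/1.055)^2.4
  R: 164/255 ≈ 0.643137 > 0.04045 → ((0.643137+0.055)/1.055)^2.4 ≈ 0.371238
  G: 204/255 ≈ 0.800000 > 0.04045 → ((0.800000+0.055)/1.055)^2.4 ≈ 0.603827
  B: 95/255 ≈ 0.372549 > 0.04045 → ((0.372549+0.055)/1.055)^2.4 ≈ 0.114435
R_lin = 0.371238, G_lin = 0.603827, B_lin = 0.114435
L = 0.2126×R + 0.7152×G + 0.0722×B
L = 0.2126×0.371238 + 0.7152×0.603827 + 0.0722×0.114435
L ≈ 0.519045


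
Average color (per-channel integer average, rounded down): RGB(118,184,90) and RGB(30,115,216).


Midpoint: each channel = ⌊(C₁+C₂)/2⌋
R: ⌊(118+30)/2⌋ = 74
G: ⌊(184+115)/2⌋ = 149
B: ⌊(90+216)/2⌋ = 153
= RGB(74, 149, 153)


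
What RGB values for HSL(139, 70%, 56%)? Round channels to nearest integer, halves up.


H=139°, S=0.70, L=0.56
C = (1-|2L-1|)×S = (1-|0.12|)×0.70 = 0.616
H' = H/60 = 139/60 ≈ 2.3167; X = C×(1-|H' mod 2 - 1|) ≈ 0.1951
m = L - C/2 = 0.56 - 0.308 = 0.252
Sector ⌊H'⌋ = 2 → (R',G',B') = (0.0, 0.616, ≈0.1951)
RGB = ((R'+m)×255, (G'+m)×255, (B'+m)×255) = (64.26, 221.34, 114.002)
Round half up → RGB(64, 221, 114)


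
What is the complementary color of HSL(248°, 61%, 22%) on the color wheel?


Complement = opposite side of color wheel = hue + 180°
H' = (248 + 180) mod 360 = 68°
S and L unchanged.
= HSL(68°, 61%, 22%)


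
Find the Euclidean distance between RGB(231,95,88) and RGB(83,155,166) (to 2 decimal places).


d = √[(R₁-R₂)² + (G₁-G₂)² + (B₁-B₂)²]
d = √[(231-83)² + (95-155)² + (88-166)²]
d = √[21904 + 3600 + 6084]
d = √31588
d ≈ 177.73


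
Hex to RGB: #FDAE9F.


FD → 253 (R)
AE → 174 (G)
9F → 159 (B)
= RGB(253, 174, 159)


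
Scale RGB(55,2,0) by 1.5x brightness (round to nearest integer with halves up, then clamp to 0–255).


Multiply each channel by 1.5, round half up, clamp to [0, 255]
R: 55×1.5 = 82.5 → round → 83
G: 2×1.5 = 3
B: 0×1.5 = 0
= RGB(83, 3, 0)


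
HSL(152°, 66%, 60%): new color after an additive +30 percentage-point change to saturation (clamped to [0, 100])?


Original S = 66%
Adjustment = +30 percentage points
New S = 66 + (30) = 96
Clamp to [0, 100] → 96
= HSL(152°, 96%, 60%)


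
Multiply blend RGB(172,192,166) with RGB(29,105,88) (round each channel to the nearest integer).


Multiply: C = A×B/255, rounded to nearest integer
R: 172×29/255 = 4988/255 ≈ 19.561 → 20
G: 192×105/255 = 20160/255 ≈ 79.059 → 79
B: 166×88/255 = 14608/255 ≈ 57.286 → 57
= RGB(20, 79, 57)


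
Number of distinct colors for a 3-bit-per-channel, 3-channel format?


Total bits = 3 bits/channel × 3 channels = 9 bits
Distinct colors = 2^9
= 512 colors


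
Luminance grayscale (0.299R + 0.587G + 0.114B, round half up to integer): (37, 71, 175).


Gray = 0.299×R + 0.587×G + 0.114×B
Gray = 0.299×37 + 0.587×71 + 0.114×175
Gray = 11.063 + 41.677 + 19.950
Gray = 72.690 → round half up → 73
Gray = 73


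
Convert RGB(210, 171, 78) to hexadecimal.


R = 210 → D2 (hex)
G = 171 → AB (hex)
B = 78 → 4E (hex)
Hex = #D2AB4E


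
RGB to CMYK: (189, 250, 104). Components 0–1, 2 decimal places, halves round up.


R'=189/255≈0.7412, G'=250/255≈0.9804, B'=104/255≈0.4078
K = 1 - max(R',G',B') = 1 - 250/255 = 5/255 = 0.01960… → 0.02
(1-R'-K)/(1-K) simplifies to (max-R)/max with max = 250:
C = (250-189)/250 = 61/250 = 0.244 → 0.24
M = (250-250)/250 = 0/250 = 0 → 0.00
Y = (250-104)/250 = 146/250 = 0.584 → 0.58
= CMYK(0.24, 0.00, 0.58, 0.02)


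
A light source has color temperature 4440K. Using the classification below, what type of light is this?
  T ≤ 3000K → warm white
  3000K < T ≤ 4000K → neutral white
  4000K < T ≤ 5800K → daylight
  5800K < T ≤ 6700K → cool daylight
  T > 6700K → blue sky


Temperature: 4440K
4000K < 4440K ≤ 5800K → daylight
Classification: daylight


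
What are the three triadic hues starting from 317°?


Triadic: equally spaced at 120° intervals
H1 = 317°
H2 = (317 + 120) mod 360 = 77°
H3 = (317 + 240) mod 360 = 197°
Triadic = 317°, 77°, 197°


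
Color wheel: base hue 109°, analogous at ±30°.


Base hue: 109°
Left analog: (109 - 30) mod 360 = 79°
Right analog: (109 + 30) mod 360 = 139°
Analogous hues = 79° and 139°


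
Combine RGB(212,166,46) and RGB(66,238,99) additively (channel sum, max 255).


Additive: each channel = min(255, C₁+C₂)
R: 212+66 = 278 → 255
G: 166+238 = 404 → 255
B: 46+99 = 145 → 145
= RGB(255, 255, 145)


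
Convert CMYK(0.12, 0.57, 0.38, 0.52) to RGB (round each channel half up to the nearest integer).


R = 255 × (1-C) × (1-K) = 255 × 0.88 × 0.48 = 107.712 → 108
G = 255 × (1-M) × (1-K) = 255 × 0.43 × 0.48 = 52.632 → 53
B = 255 × (1-Y) × (1-K) = 255 × 0.62 × 0.48 = 75.888 → 76
= RGB(108, 53, 76)


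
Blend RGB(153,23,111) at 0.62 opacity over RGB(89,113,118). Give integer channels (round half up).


C = α×F + (1-α)×B, with 1-α = 0.38
R: 0.62×153 + 0.38×89 = 94.86 + 33.82 = 128.68 → 129
G: 0.62×23 + 0.38×113 = 14.26 + 42.94 = 57.20 → 57
B: 0.62×111 + 0.38×118 = 68.82 + 44.84 = 113.66 → 114
= RGB(129, 57, 114)


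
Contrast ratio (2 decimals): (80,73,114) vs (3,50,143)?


Linearize each sRGB channel c=v/255: c/12.92 if c ≤ 0.04045 else ((c+0.055)/1.055)^2.4
L = 0.2126×R_lin + 0.7152×G_lin + 0.0722×B_lin
Color 1 (80,73,114):
  R=80: 80/255≈0.3137 > 0.04045 → ((0.3137+0.055)/1.055)^2.4 ≈ 0.08022
  G=73: 73/255≈0.2863 > 0.04045 → ((0.2863+0.055)/1.055)^2.4 ≈ 0.06663
  B=114: 114/255≈0.4471 > 0.04045 → ((0.4471+0.055)/1.055)^2.4 ≈ 0.16827
  L1 = 0.2126×0.08022 + 0.7152×0.06663 + 0.0722×0.16827 ≈ 0.07685
Color 2 (3,50,143):
  R=3: 3/255≈0.0118 ≤ 0.04045 → 0.0118/12.92 ≈ 0.00091
  G=50: 50/255≈0.1961 > 0.04045 → ((0.1961+0.055)/1.055)^2.4 ≈ 0.03190
  B=143: 143/255≈0.5608 > 0.04045 → ((0.5608+0.055)/1.055)^2.4 ≈ 0.27468
  L2 = 0.2126×0.00091 + 0.7152×0.03190 + 0.0722×0.27468 ≈ 0.04284
Lighter = 0.07685, Darker = 0.04284
Ratio = (L_lighter + 0.05) / (L_darker + 0.05)
Ratio = (0.07685 + 0.05) / (0.04284 + 0.05) = 0.12685 / 0.09284 ≈ 1.3664
Ratio ≈ 1.37:1


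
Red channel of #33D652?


Color: #33D652
R = 33 = 51
G = D6 = 214
B = 52 = 82
Red = 51


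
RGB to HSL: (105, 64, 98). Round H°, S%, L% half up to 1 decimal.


Normalize: R'=105/255≈0.4118, G'=64/255≈0.2510, B'=98/255≈0.3843
Max=105/255, Min=64/255, Δ=Max-Min=41/255
L = (Max+Min)/2 = (105+64)/510 = 169/510 = 0.33137… → L = 33.1%
L ≤ 0.5 → S = Δ/(Max+Min) = 41/(105+64) = 41/169 = 0.24260… → S = 24.3%
(the 1/255 factors cancel in S and H, so raw channel differences can be used)
Max is R' → H = 60 × (((G-B)/Δ) mod 6) = 60 × (((64-98)/41) mod 6)
  (-34)/41 = -0.8292…; negative, so add 6 → 5.1707…
  H = 60 × 5.1707… = 310.243…° → H = 310.2°
= HSL(310.2°, 24.3%, 33.1%)


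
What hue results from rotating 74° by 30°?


New hue = (H + rotation) mod 360
New hue = (74 + 30) mod 360
= 104 mod 360
= 104°


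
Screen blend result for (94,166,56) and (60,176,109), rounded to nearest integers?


Screen: C = 255 - (255-A)×(255-B)/255, rounded to nearest integer
R: 255 - (255-94)×(255-60)/255 = 255 - 31395/255 ≈ 255 - 123.118 = 131.882 → 132
G: 255 - (255-166)×(255-176)/255 = 255 - 7031/255 ≈ 255 - 27.573 = 227.427 → 227
B: 255 - (255-56)×(255-109)/255 = 255 - 29054/255 ≈ 255 - 113.937 = 141.063 → 141
= RGB(132, 227, 141)


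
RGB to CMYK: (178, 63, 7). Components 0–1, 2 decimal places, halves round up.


R'=178/255≈0.6980, G'=63/255≈0.2471, B'=7/255≈0.0275
K = 1 - max(R',G',B') = 1 - 178/255 = 77/255 = 0.30196… → 0.30
(1-R'-K)/(1-K) simplifies to (max-R)/max with max = 178:
C = (178-178)/178 = 0/178 = 0 → 0.00
M = (178-63)/178 = 115/178 = 0.64606… → 0.65
Y = (178-7)/178 = 171/178 = 0.96067… → 0.96
= CMYK(0.00, 0.65, 0.96, 0.30)


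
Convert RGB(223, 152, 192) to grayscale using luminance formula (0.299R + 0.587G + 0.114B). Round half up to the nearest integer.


Gray = 0.299×R + 0.587×G + 0.114×B
Gray = 0.299×223 + 0.587×152 + 0.114×192
Gray = 66.677 + 89.224 + 21.888
Gray = 177.789 → round half up → 178
Gray = 178


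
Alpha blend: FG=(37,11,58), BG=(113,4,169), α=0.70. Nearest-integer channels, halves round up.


C = α×F + (1-α)×B, with 1-α = 0.30
R: 0.70×37 + 0.30×113 = 25.90 + 33.90 = 59.80 → 60
G: 0.70×11 + 0.30×4 = 7.70 + 1.20 = 8.90 → 9
B: 0.70×58 + 0.30×169 = 40.60 + 50.70 = 91.30 → 91
= RGB(60, 9, 91)


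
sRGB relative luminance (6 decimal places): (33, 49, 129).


Linearize each channel (sRGB transfer function): c = v/255; c_lin = c/12.92 if c ≤ 0.04045, else ((c+0.055)/1.055)^2.4
  R: 33/255 ≈ 0.129412 > 0.04045 → ((0.129412+0.055)/1.055)^2.4 ≈ 0.015209
  G: 49/255 ≈ 0.192157 > 0.04045 → ((0.192157+0.055)/1.055)^2.4 ≈ 0.030713
  B: 129/255 ≈ 0.505882 > 0.04045 → ((0.505882+0.055)/1.055)^2.4 ≈ 0.219526
R_lin = 0.015209, G_lin = 0.030713, B_lin = 0.219526
L = 0.2126×R + 0.7152×G + 0.0722×B
L = 0.2126×0.015209 + 0.7152×0.030713 + 0.0722×0.219526
L ≈ 0.041049


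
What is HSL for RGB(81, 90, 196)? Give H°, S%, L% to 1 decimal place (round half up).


Normalize: R'=81/255≈0.3176, G'=90/255≈0.3529, B'=196/255≈0.7686
Max=196/255, Min=81/255, Δ=Max-Min=115/255
L = (Max+Min)/2 = (196+81)/510 = 277/510 = 0.54313… → L = 54.3%
L > 0.5 → S = Δ/(2-Max-Min) = 115/(510-196-81) = 115/233 = 0.49356… → S = 49.4%
(the 1/255 factors cancel in S and H, so raw channel differences can be used)
Max is B' → H = 60 × ((R-G)/Δ + 4) = 60 × ((81-90)/115 + 4)
  -9/115 + 4 = -0.0782… + 4 = 3.9217…
  H = 60 × 3.9217… = 235.304…° → H = 235.3°
= HSL(235.3°, 49.4%, 54.3%)


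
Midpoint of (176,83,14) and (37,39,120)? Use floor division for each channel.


Midpoint: each channel = ⌊(C₁+C₂)/2⌋
R: ⌊(176+37)/2⌋ = 106
G: ⌊(83+39)/2⌋ = 61
B: ⌊(14+120)/2⌋ = 67
= RGB(106, 61, 67)


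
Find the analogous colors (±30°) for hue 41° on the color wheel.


Base hue: 41°
Left analog: (41 - 30) mod 360 = 11°
Right analog: (41 + 30) mod 360 = 71°
Analogous hues = 11° and 71°


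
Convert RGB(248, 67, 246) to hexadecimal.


R = 248 → F8 (hex)
G = 67 → 43 (hex)
B = 246 → F6 (hex)
Hex = #F843F6


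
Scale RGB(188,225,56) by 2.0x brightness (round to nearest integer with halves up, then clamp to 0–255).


Multiply each channel by 2.0, round half up, clamp to [0, 255]
R: 188×2.0 = 376 → clamp → 255
G: 225×2.0 = 450 → clamp → 255
B: 56×2.0 = 112
= RGB(255, 255, 112)


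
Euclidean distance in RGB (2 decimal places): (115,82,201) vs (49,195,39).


d = √[(R₁-R₂)² + (G₁-G₂)² + (B₁-B₂)²]
d = √[(115-49)² + (82-195)² + (201-39)²]
d = √[4356 + 12769 + 26244]
d = √43369
d ≈ 208.25


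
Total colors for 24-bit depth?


Colors = 2^bits = 2^24
= 16,777,216 colors


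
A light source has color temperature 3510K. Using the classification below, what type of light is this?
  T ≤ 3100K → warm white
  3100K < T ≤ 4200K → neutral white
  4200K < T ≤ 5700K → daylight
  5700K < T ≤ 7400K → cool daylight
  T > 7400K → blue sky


Temperature: 3510K
3100K < 3510K ≤ 4200K → neutral white
Classification: neutral white


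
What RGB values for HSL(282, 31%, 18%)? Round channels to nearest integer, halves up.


H=282°, S=0.31, L=0.18
C = (1-|2L-1|)×S = (1-|-0.64|)×0.31 = 0.1116
H' = H/60 = 282/60 ≈ 4.7000; X = C×(1-|H' mod 2 - 1|) = 0.07812
m = L - C/2 = 0.18 - 0.0558 = 0.1242
Sector ⌊H'⌋ = 4 → (R',G',B') = (0.07812, 0.0, 0.1116)
RGB = ((R'+m)×255, (G'+m)×255, (B'+m)×255) = (51.5916, 31.671, 60.129)
Round half up → RGB(52, 32, 60)


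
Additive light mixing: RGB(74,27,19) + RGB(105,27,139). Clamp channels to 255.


Additive: each channel = min(255, C₁+C₂)
R: 74+105 = 179 → 179
G: 27+27 = 54 → 54
B: 19+139 = 158 → 158
= RGB(179, 54, 158)


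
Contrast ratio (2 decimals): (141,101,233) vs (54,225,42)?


Linearize each sRGB channel c=v/255: c/12.92 if c ≤ 0.04045 else ((c+0.055)/1.055)^2.4
L = 0.2126×R_lin + 0.7152×G_lin + 0.0722×B_lin
Color 1 (141,101,233):
  R=141: 141/255≈0.5529 > 0.04045 → ((0.5529+0.055)/1.055)^2.4 ≈ 0.26636
  G=101: 101/255≈0.3961 > 0.04045 → ((0.3961+0.055)/1.055)^2.4 ≈ 0.13014
  B=233: 233/255≈0.9137 > 0.04045 → ((0.9137+0.055)/1.055)^2.4 ≈ 0.81485
  L1 = 0.2126×0.26636 + 0.7152×0.13014 + 0.0722×0.81485 ≈ 0.20853
Color 2 (54,225,42):
  R=54: 54/255≈0.2118 > 0.04045 → ((0.2118+0.055)/1.055)^2.4 ≈ 0.03689
  G=225: 225/255≈0.8824 > 0.04045 → ((0.8824+0.055)/1.055)^2.4 ≈ 0.75294
  B=42: 42/255≈0.1647 > 0.04045 → ((0.1647+0.055)/1.055)^2.4 ≈ 0.02315
  L2 = 0.2126×0.03689 + 0.7152×0.75294 + 0.0722×0.02315 ≈ 0.54802
Lighter = 0.54802, Darker = 0.20853
Ratio = (L_lighter + 0.05) / (L_darker + 0.05)
Ratio = (0.54802 + 0.05) / (0.20853 + 0.05) = 0.59802 / 0.25853 ≈ 2.3131
Ratio ≈ 2.31:1


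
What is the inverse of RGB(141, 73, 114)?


Invert: (255-R, 255-G, 255-B)
R: 255-141 = 114
G: 255-73 = 182
B: 255-114 = 141
= RGB(114, 182, 141)


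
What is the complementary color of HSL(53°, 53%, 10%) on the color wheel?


Complement = opposite side of color wheel = hue + 180°
H' = (53 + 180) mod 360 = 233°
S and L unchanged.
= HSL(233°, 53%, 10%)


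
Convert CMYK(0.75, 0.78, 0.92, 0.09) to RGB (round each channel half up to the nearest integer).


R = 255 × (1-C) × (1-K) = 255 × 0.25 × 0.91 = 58.0125 → 58
G = 255 × (1-M) × (1-K) = 255 × 0.22 × 0.91 = 51.051 → 51
B = 255 × (1-Y) × (1-K) = 255 × 0.08 × 0.91 = 18.564 → 19
= RGB(58, 51, 19)


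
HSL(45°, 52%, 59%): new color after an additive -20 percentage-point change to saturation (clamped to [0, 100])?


Original S = 52%
Adjustment = -20 percentage points
New S = 52 + (-20) = 32
Clamp to [0, 100] → 32
= HSL(45°, 32%, 59%)


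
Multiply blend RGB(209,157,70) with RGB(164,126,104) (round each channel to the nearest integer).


Multiply: C = A×B/255, rounded to nearest integer
R: 209×164/255 = 34276/255 ≈ 134.416 → 134
G: 157×126/255 = 19782/255 ≈ 77.576 → 78
B: 70×104/255 = 7280/255 ≈ 28.549 → 29
= RGB(134, 78, 29)


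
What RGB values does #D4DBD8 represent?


D4 → 212 (R)
DB → 219 (G)
D8 → 216 (B)
= RGB(212, 219, 216)


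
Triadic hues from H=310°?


Triadic: equally spaced at 120° intervals
H1 = 310°
H2 = (310 + 120) mod 360 = 70°
H3 = (310 + 240) mod 360 = 190°
Triadic = 310°, 70°, 190°


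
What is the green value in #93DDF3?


Color: #93DDF3
R = 93 = 147
G = DD = 221
B = F3 = 243
Green = 221


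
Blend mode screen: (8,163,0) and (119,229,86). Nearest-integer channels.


Screen: C = 255 - (255-A)×(255-B)/255, rounded to nearest integer
R: 255 - (255-8)×(255-119)/255 = 255 - 33592/255 ≈ 255 - 131.733 = 123.267 → 123
G: 255 - (255-163)×(255-229)/255 = 255 - 2392/255 ≈ 255 - 9.380 = 245.620 → 246
B: 255 - (255-0)×(255-86)/255 = 255 - 43095/255 ≈ 255 - 169.000 = 86.000 → 86
= RGB(123, 246, 86)


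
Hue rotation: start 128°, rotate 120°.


New hue = (H + rotation) mod 360
New hue = (128 + 120) mod 360
= 248 mod 360
= 248°


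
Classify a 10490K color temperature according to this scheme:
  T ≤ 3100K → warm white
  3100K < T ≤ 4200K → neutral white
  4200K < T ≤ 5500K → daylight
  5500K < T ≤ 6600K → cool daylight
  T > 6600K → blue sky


Temperature: 10490K
10490K > 6600K → blue sky
Classification: blue sky


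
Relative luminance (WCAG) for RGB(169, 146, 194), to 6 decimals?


Linearize each channel (sRGB transfer function): c = v/255; c_lin = c/12.92 if c ≤ 0.04045, else ((c+0.055)/1.055)^2.4
  R: 169/255 ≈ 0.662745 > 0.04045 → ((0.662745+0.055)/1.055)^2.4 ≈ 0.396755
  G: 146/255 ≈ 0.572549 > 0.04045 → ((0.572549+0.055)/1.055)^2.4 ≈ 0.287441
  B: 194/255 ≈ 0.760784 > 0.04045 → ((0.760784+0.055)/1.055)^2.4 ≈ 0.539479
R_lin = 0.396755, G_lin = 0.287441, B_lin = 0.539479
L = 0.2126×R + 0.7152×G + 0.0722×B
L = 0.2126×0.396755 + 0.7152×0.287441 + 0.0722×0.539479
L ≈ 0.328878


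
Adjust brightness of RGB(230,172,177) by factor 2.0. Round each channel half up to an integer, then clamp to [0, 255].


Multiply each channel by 2.0, round half up, clamp to [0, 255]
R: 230×2.0 = 460 → clamp → 255
G: 172×2.0 = 344 → clamp → 255
B: 177×2.0 = 354 → clamp → 255
= RGB(255, 255, 255)


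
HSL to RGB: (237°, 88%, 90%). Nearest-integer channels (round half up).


H=237°, S=0.88, L=0.90
C = (1-|2L-1|)×S = (1-|0.80|)×0.88 = 0.176
H' = H/60 = 237/60 ≈ 3.9500; X = C×(1-|H' mod 2 - 1|) = 0.0088
m = L - C/2 = 0.90 - 0.088 = 0.812
Sector ⌊H'⌋ = 3 → (R',G',B') = (0.0, 0.0088, 0.176)
RGB = ((R'+m)×255, (G'+m)×255, (B'+m)×255) = (207.06, 209.304, 251.94)
Round half up → RGB(207, 209, 252)


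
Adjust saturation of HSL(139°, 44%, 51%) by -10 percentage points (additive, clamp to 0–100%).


Original S = 44%
Adjustment = -10 percentage points
New S = 44 + (-10) = 34
Clamp to [0, 100] → 34
= HSL(139°, 34%, 51%)


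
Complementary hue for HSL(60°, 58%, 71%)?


Complement = opposite side of color wheel = hue + 180°
H' = (60 + 180) mod 360 = 240°
S and L unchanged.
= HSL(240°, 58%, 71%)


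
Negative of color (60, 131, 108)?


Invert: (255-R, 255-G, 255-B)
R: 255-60 = 195
G: 255-131 = 124
B: 255-108 = 147
= RGB(195, 124, 147)


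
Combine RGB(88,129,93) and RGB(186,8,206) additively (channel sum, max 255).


Additive: each channel = min(255, C₁+C₂)
R: 88+186 = 274 → 255
G: 129+8 = 137 → 137
B: 93+206 = 299 → 255
= RGB(255, 137, 255)


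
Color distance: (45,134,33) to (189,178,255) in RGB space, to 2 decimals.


d = √[(R₁-R₂)² + (G₁-G₂)² + (B₁-B₂)²]
d = √[(45-189)² + (134-178)² + (33-255)²]
d = √[20736 + 1936 + 49284]
d = √71956
d ≈ 268.25


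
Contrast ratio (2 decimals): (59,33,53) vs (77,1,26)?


Linearize each sRGB channel c=v/255: c/12.92 if c ≤ 0.04045 else ((c+0.055)/1.055)^2.4
L = 0.2126×R_lin + 0.7152×G_lin + 0.0722×B_lin
Color 1 (59,33,53):
  R=59: 59/255≈0.2314 > 0.04045 → ((0.2314+0.055)/1.055)^2.4 ≈ 0.04374
  G=33: 33/255≈0.1294 > 0.04045 → ((0.1294+0.055)/1.055)^2.4 ≈ 0.01521
  B=53: 53/255≈0.2078 > 0.04045 → ((0.2078+0.055)/1.055)^2.4 ≈ 0.03560
  L1 = 0.2126×0.04374 + 0.7152×0.01521 + 0.0722×0.03560 ≈ 0.02275
Color 2 (77,1,26):
  R=77: 77/255≈0.3020 > 0.04045 → ((0.3020+0.055)/1.055)^2.4 ≈ 0.07421
  G=1: 1/255≈0.0039 ≤ 0.04045 → 0.0039/12.92 ≈ 0.00030
  B=26: 26/255≈0.1020 > 0.04045 → ((0.1020+0.055)/1.055)^2.4 ≈ 0.01033
  L2 = 0.2126×0.07421 + 0.7152×0.00030 + 0.0722×0.01033 ≈ 0.01674
Lighter = 0.02275, Darker = 0.01674
Ratio = (L_lighter + 0.05) / (L_darker + 0.05)
Ratio = (0.02275 + 0.05) / (0.01674 + 0.05) = 0.07275 / 0.06674 ≈ 1.0900
Ratio ≈ 1.09:1


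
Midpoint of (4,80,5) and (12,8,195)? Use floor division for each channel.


Midpoint: each channel = ⌊(C₁+C₂)/2⌋
R: ⌊(4+12)/2⌋ = 8
G: ⌊(80+8)/2⌋ = 44
B: ⌊(5+195)/2⌋ = 100
= RGB(8, 44, 100)


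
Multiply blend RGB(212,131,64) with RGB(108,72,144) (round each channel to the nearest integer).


Multiply: C = A×B/255, rounded to nearest integer
R: 212×108/255 = 22896/255 ≈ 89.788 → 90
G: 131×72/255 = 9432/255 ≈ 36.988 → 37
B: 64×144/255 = 9216/255 ≈ 36.141 → 36
= RGB(90, 37, 36)


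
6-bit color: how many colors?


Colors = 2^bits = 2^6
= 64 colors


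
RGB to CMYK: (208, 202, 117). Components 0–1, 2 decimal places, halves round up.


R'=208/255≈0.8157, G'=202/255≈0.7922, B'=117/255≈0.4588
K = 1 - max(R',G',B') = 1 - 208/255 = 47/255 = 0.18431… → 0.18
(1-R'-K)/(1-K) simplifies to (max-R)/max with max = 208:
C = (208-208)/208 = 0/208 = 0 → 0.00
M = (208-202)/208 = 6/208 = 0.02884… → 0.03
Y = (208-117)/208 = 91/208 = 0.4375 → 0.44
= CMYK(0.00, 0.03, 0.44, 0.18)


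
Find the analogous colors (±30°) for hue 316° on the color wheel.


Base hue: 316°
Left analog: (316 - 30) mod 360 = 286°
Right analog: (316 + 30) mod 360 = 346°
Analogous hues = 286° and 346°


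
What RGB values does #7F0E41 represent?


7F → 127 (R)
0E → 14 (G)
41 → 65 (B)
= RGB(127, 14, 65)


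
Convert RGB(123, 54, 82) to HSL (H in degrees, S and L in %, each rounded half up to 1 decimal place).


Normalize: R'=123/255≈0.4824, G'=54/255≈0.2118, B'=82/255≈0.3216
Max=123/255, Min=54/255, Δ=Max-Min=69/255
L = (Max+Min)/2 = (123+54)/510 = 177/510 = 0.34705… → L = 34.7%
L ≤ 0.5 → S = Δ/(Max+Min) = 69/(123+54) = 69/177 = 0.38983… → S = 39.0%
(the 1/255 factors cancel in S and H, so raw channel differences can be used)
Max is R' → H = 60 × (((G-B)/Δ) mod 6) = 60 × (((54-82)/69) mod 6)
  (-28)/69 = -0.4057…; negative, so add 6 → 5.5942…
  H = 60 × 5.5942… = 335.652…° → H = 335.7°
= HSL(335.7°, 39.0%, 34.7%)


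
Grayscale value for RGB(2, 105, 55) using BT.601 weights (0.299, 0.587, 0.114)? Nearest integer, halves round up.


Gray = 0.299×R + 0.587×G + 0.114×B
Gray = 0.299×2 + 0.587×105 + 0.114×55
Gray = 0.598 + 61.635 + 6.270
Gray = 68.503 → round half up → 69
Gray = 69


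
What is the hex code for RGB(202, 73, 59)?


R = 202 → CA (hex)
G = 73 → 49 (hex)
B = 59 → 3B (hex)
Hex = #CA493B


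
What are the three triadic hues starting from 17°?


Triadic: equally spaced at 120° intervals
H1 = 17°
H2 = (17 + 120) mod 360 = 137°
H3 = (17 + 240) mod 360 = 257°
Triadic = 17°, 137°, 257°


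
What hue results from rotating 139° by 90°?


New hue = (H + rotation) mod 360
New hue = (139 + 90) mod 360
= 229 mod 360
= 229°


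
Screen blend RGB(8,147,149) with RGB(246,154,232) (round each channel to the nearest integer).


Screen: C = 255 - (255-A)×(255-B)/255, rounded to nearest integer
R: 255 - (255-8)×(255-246)/255 = 255 - 2223/255 ≈ 255 - 8.718 = 246.282 → 246
G: 255 - (255-147)×(255-154)/255 = 255 - 10908/255 ≈ 255 - 42.776 = 212.224 → 212
B: 255 - (255-149)×(255-232)/255 = 255 - 2438/255 ≈ 255 - 9.561 = 245.439 → 245
= RGB(246, 212, 245)


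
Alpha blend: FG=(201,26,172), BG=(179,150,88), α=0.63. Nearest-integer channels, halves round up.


C = α×F + (1-α)×B, with 1-α = 0.37
R: 0.63×201 + 0.37×179 = 126.63 + 66.23 = 192.86 → 193
G: 0.63×26 + 0.37×150 = 16.38 + 55.50 = 71.88 → 72
B: 0.63×172 + 0.37×88 = 108.36 + 32.56 = 140.92 → 141
= RGB(193, 72, 141)


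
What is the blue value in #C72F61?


Color: #C72F61
R = C7 = 199
G = 2F = 47
B = 61 = 97
Blue = 97


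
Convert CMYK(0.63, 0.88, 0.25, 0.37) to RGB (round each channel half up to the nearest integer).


R = 255 × (1-C) × (1-K) = 255 × 0.37 × 0.63 = 59.4405 → 59
G = 255 × (1-M) × (1-K) = 255 × 0.12 × 0.63 = 19.278 → 19
B = 255 × (1-Y) × (1-K) = 255 × 0.75 × 0.63 = 120.4875 → 120
= RGB(59, 19, 120)


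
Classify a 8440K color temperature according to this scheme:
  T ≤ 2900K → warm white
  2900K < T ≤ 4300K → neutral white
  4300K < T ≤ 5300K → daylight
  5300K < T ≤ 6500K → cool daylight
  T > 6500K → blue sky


Temperature: 8440K
8440K > 6500K → blue sky
Classification: blue sky


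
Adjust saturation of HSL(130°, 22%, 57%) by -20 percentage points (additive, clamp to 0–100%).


Original S = 22%
Adjustment = -20 percentage points
New S = 22 + (-20) = 2
Clamp to [0, 100] → 2
= HSL(130°, 2%, 57%)


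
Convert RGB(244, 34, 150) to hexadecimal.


R = 244 → F4 (hex)
G = 34 → 22 (hex)
B = 150 → 96 (hex)
Hex = #F42296


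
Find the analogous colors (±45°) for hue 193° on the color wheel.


Base hue: 193°
Left analog: (193 - 45) mod 360 = 148°
Right analog: (193 + 45) mod 360 = 238°
Analogous hues = 148° and 238°


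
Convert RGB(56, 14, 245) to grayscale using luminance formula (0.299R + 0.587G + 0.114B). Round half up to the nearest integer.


Gray = 0.299×R + 0.587×G + 0.114×B
Gray = 0.299×56 + 0.587×14 + 0.114×245
Gray = 16.744 + 8.218 + 27.930
Gray = 52.892 → round half up → 53
Gray = 53


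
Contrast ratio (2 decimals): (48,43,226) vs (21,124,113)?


Linearize each sRGB channel c=v/255: c/12.92 if c ≤ 0.04045 else ((c+0.055)/1.055)^2.4
L = 0.2126×R_lin + 0.7152×G_lin + 0.0722×B_lin
Color 1 (48,43,226):
  R=48: 48/255≈0.1882 > 0.04045 → ((0.1882+0.055)/1.055)^2.4 ≈ 0.02956
  G=43: 43/255≈0.1686 > 0.04045 → ((0.1686+0.055)/1.055)^2.4 ≈ 0.02416
  B=226: 226/255≈0.8863 > 0.04045 → ((0.8863+0.055)/1.055)^2.4 ≈ 0.76052
  L1 = 0.2126×0.02956 + 0.7152×0.02416 + 0.0722×0.76052 ≈ 0.07847
Color 2 (21,124,113):
  R=21: 21/255≈0.0824 > 0.04045 → ((0.0824+0.055)/1.055)^2.4 ≈ 0.00750
  G=124: 124/255≈0.4863 > 0.04045 → ((0.4863+0.055)/1.055)^2.4 ≈ 0.20156
  B=113: 113/255≈0.4431 > 0.04045 → ((0.4431+0.055)/1.055)^2.4 ≈ 0.16513
  L2 = 0.2126×0.00750 + 0.7152×0.20156 + 0.0722×0.16513 ≈ 0.15767
Lighter = 0.15767, Darker = 0.07847
Ratio = (L_lighter + 0.05) / (L_darker + 0.05)
Ratio = (0.15767 + 0.05) / (0.07847 + 0.05) = 0.20767 / 0.12847 ≈ 1.6165
Ratio ≈ 1.62:1


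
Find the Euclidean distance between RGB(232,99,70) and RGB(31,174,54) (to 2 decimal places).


d = √[(R₁-R₂)² + (G₁-G₂)² + (B₁-B₂)²]
d = √[(232-31)² + (99-174)² + (70-54)²]
d = √[40401 + 5625 + 256]
d = √46282
d ≈ 215.13


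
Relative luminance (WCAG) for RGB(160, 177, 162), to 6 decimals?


Linearize each channel (sRGB transfer function): c = v/255; c_lin = c/12.92 if c ≤ 0.04045, else ((c+0.055)/1.055)^2.4
  R: 160/255 ≈ 0.627451 > 0.04045 → ((0.627451+0.055)/1.055)^2.4 ≈ 0.351533
  G: 177/255 ≈ 0.694118 > 0.04045 → ((0.694118+0.055)/1.055)^2.4 ≈ 0.439657
  B: 162/255 ≈ 0.635294 > 0.04045 → ((0.635294+0.055)/1.055)^2.4 ≈ 0.361307
R_lin = 0.351533, G_lin = 0.439657, B_lin = 0.361307
L = 0.2126×R + 0.7152×G + 0.0722×B
L = 0.2126×0.351533 + 0.7152×0.439657 + 0.0722×0.361307
L ≈ 0.415265


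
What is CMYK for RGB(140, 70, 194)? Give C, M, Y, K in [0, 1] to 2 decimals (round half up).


R'=140/255≈0.5490, G'=70/255≈0.2745, B'=194/255≈0.7608
K = 1 - max(R',G',B') = 1 - 194/255 = 61/255 = 0.23921… → 0.24
(1-R'-K)/(1-K) simplifies to (max-R)/max with max = 194:
C = (194-140)/194 = 54/194 = 0.27835… → 0.28
M = (194-70)/194 = 124/194 = 0.63917… → 0.64
Y = (194-194)/194 = 0/194 = 0 → 0.00
= CMYK(0.28, 0.64, 0.00, 0.24)


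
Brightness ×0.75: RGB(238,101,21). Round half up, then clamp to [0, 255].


Multiply each channel by 0.75, round half up, clamp to [0, 255]
R: 238×0.75 = 178.5 → round → 179
G: 101×0.75 = 75.75 → round → 76
B: 21×0.75 = 15.75 → round → 16
= RGB(179, 76, 16)


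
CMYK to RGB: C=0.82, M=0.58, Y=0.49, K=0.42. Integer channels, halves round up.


R = 255 × (1-C) × (1-K) = 255 × 0.18 × 0.58 = 26.622 → 27
G = 255 × (1-M) × (1-K) = 255 × 0.42 × 0.58 = 62.118 → 62
B = 255 × (1-Y) × (1-K) = 255 × 0.51 × 0.58 = 75.429 → 75
= RGB(27, 62, 75)


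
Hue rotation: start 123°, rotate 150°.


New hue = (H + rotation) mod 360
New hue = (123 + 150) mod 360
= 273 mod 360
= 273°


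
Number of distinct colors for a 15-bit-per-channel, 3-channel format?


Total bits = 15 bits/channel × 3 channels = 45 bits
Distinct colors = 2^45
= 35,184,372,088,832 colors


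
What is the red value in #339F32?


Color: #339F32
R = 33 = 51
G = 9F = 159
B = 32 = 50
Red = 51


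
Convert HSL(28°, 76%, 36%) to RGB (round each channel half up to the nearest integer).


H=28°, S=0.76, L=0.36
C = (1-|2L-1|)×S = (1-|-0.28|)×0.76 = 0.5472
H' = H/60 = 28/60 ≈ 0.4667; X = C×(1-|H' mod 2 - 1|) = 0.25536
m = L - C/2 = 0.36 - 0.2736 = 0.0864
Sector ⌊H'⌋ = 0 → (R',G',B') = (0.5472, 0.25536, 0.0)
RGB = ((R'+m)×255, (G'+m)×255, (B'+m)×255) = (161.568, 87.1488, 22.032)
Round half up → RGB(162, 87, 22)


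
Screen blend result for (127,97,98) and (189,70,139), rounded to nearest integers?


Screen: C = 255 - (255-A)×(255-B)/255, rounded to nearest integer
R: 255 - (255-127)×(255-189)/255 = 255 - 8448/255 ≈ 255 - 33.129 = 221.871 → 222
G: 255 - (255-97)×(255-70)/255 = 255 - 29230/255 ≈ 255 - 114.627 = 140.373 → 140
B: 255 - (255-98)×(255-139)/255 = 255 - 18212/255 ≈ 255 - 71.420 = 183.580 → 184
= RGB(222, 140, 184)


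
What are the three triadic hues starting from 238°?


Triadic: equally spaced at 120° intervals
H1 = 238°
H2 = (238 + 120) mod 360 = 358°
H3 = (238 + 240) mod 360 = 118°
Triadic = 238°, 358°, 118°


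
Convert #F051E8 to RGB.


F0 → 240 (R)
51 → 81 (G)
E8 → 232 (B)
= RGB(240, 81, 232)


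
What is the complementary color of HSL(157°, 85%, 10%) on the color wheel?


Complement = opposite side of color wheel = hue + 180°
H' = (157 + 180) mod 360 = 337°
S and L unchanged.
= HSL(337°, 85%, 10%)


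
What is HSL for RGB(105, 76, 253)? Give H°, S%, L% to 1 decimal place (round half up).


Normalize: R'=105/255≈0.4118, G'=76/255≈0.2980, B'=253/255≈0.9922
Max=253/255, Min=76/255, Δ=Max-Min=177/255
L = (Max+Min)/2 = (253+76)/510 = 329/510 = 0.64509… → L = 64.5%
L > 0.5 → S = Δ/(2-Max-Min) = 177/(510-253-76) = 177/181 = 0.97790… → S = 97.8%
(the 1/255 factors cancel in S and H, so raw channel differences can be used)
Max is B' → H = 60 × ((R-G)/Δ + 4) = 60 × ((105-76)/177 + 4)
  29/177 + 4 = 0.1638… + 4 = 4.1638…
  H = 60 × 4.1638… = 249.830…° → H = 249.8°
= HSL(249.8°, 97.8%, 64.5%)


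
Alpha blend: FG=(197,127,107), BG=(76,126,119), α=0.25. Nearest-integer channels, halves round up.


C = α×F + (1-α)×B, with 1-α = 0.75
R: 0.25×197 + 0.75×76 = 49.25 + 57.00 = 106.25 → 106
G: 0.25×127 + 0.75×126 = 31.75 + 94.50 = 126.25 → 126
B: 0.25×107 + 0.75×119 = 26.75 + 89.25 = 116.00 → 116
= RGB(106, 126, 116)


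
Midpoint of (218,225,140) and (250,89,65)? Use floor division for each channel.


Midpoint: each channel = ⌊(C₁+C₂)/2⌋
R: ⌊(218+250)/2⌋ = 234
G: ⌊(225+89)/2⌋ = 157
B: ⌊(140+65)/2⌋ = 102
= RGB(234, 157, 102)


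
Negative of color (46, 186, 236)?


Invert: (255-R, 255-G, 255-B)
R: 255-46 = 209
G: 255-186 = 69
B: 255-236 = 19
= RGB(209, 69, 19)


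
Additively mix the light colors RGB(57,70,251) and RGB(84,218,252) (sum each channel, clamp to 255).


Additive: each channel = min(255, C₁+C₂)
R: 57+84 = 141 → 141
G: 70+218 = 288 → 255
B: 251+252 = 503 → 255
= RGB(141, 255, 255)


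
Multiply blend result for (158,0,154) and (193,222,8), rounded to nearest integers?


Multiply: C = A×B/255, rounded to nearest integer
R: 158×193/255 = 30494/255 ≈ 119.584 → 120
G: 0×222/255 = 0/255 ≈ 0.000 → 0
B: 154×8/255 = 1232/255 ≈ 4.831 → 5
= RGB(120, 0, 5)


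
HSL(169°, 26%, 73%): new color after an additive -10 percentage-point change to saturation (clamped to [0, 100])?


Original S = 26%
Adjustment = -10 percentage points
New S = 26 + (-10) = 16
Clamp to [0, 100] → 16
= HSL(169°, 16%, 73%)


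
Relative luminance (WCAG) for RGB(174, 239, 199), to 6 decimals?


Linearize each channel (sRGB transfer function): c = v/255; c_lin = c/12.92 if c ≤ 0.04045, else ((c+0.055)/1.055)^2.4
  R: 174/255 ≈ 0.682353 > 0.04045 → ((0.682353+0.055)/1.055)^2.4 ≈ 0.423268
  G: 239/255 ≈ 0.937255 > 0.04045 → ((0.937255+0.055)/1.055)^2.4 ≈ 0.863157
  B: 199/255 ≈ 0.780392 > 0.04045 → ((0.780392+0.055)/1.055)^2.4 ≈ 0.571125
R_lin = 0.423268, G_lin = 0.863157, B_lin = 0.571125
L = 0.2126×R + 0.7152×G + 0.0722×B
L = 0.2126×0.423268 + 0.7152×0.863157 + 0.0722×0.571125
L ≈ 0.748552


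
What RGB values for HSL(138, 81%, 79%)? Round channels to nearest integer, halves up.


H=138°, S=0.81, L=0.79
C = (1-|2L-1|)×S = (1-|0.58|)×0.81 = 0.3402
H' = H/60 = 138/60 ≈ 2.3000; X = C×(1-|H' mod 2 - 1|) = 0.10206
m = L - C/2 = 0.79 - 0.1701 = 0.6199
Sector ⌊H'⌋ = 2 → (R',G',B') = (0.0, 0.3402, 0.10206)
RGB = ((R'+m)×255, (G'+m)×255, (B'+m)×255) = (158.0745, 244.8255, 184.0998)
Round half up → RGB(158, 245, 184)


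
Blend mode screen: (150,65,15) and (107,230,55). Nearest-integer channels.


Screen: C = 255 - (255-A)×(255-B)/255, rounded to nearest integer
R: 255 - (255-150)×(255-107)/255 = 255 - 15540/255 ≈ 255 - 60.941 = 194.059 → 194
G: 255 - (255-65)×(255-230)/255 = 255 - 4750/255 ≈ 255 - 18.627 = 236.373 → 236
B: 255 - (255-15)×(255-55)/255 = 255 - 48000/255 ≈ 255 - 188.235 = 66.765 → 67
= RGB(194, 236, 67)


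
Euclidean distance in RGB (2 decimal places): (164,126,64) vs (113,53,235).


d = √[(R₁-R₂)² + (G₁-G₂)² + (B₁-B₂)²]
d = √[(164-113)² + (126-53)² + (64-235)²]
d = √[2601 + 5329 + 29241]
d = √37171
d ≈ 192.80


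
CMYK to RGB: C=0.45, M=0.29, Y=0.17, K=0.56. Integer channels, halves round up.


R = 255 × (1-C) × (1-K) = 255 × 0.55 × 0.44 = 61.71 → 62
G = 255 × (1-M) × (1-K) = 255 × 0.71 × 0.44 = 79.662 → 80
B = 255 × (1-Y) × (1-K) = 255 × 0.83 × 0.44 = 93.126 → 93
= RGB(62, 80, 93)


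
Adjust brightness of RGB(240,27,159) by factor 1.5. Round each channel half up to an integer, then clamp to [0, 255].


Multiply each channel by 1.5, round half up, clamp to [0, 255]
R: 240×1.5 = 360 → clamp → 255
G: 27×1.5 = 40.5 → round → 41
B: 159×1.5 = 238.5 → round → 239
= RGB(255, 41, 239)


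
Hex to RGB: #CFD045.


CF → 207 (R)
D0 → 208 (G)
45 → 69 (B)
= RGB(207, 208, 69)


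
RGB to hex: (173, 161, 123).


R = 173 → AD (hex)
G = 161 → A1 (hex)
B = 123 → 7B (hex)
Hex = #ADA17B


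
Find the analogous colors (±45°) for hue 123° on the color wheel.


Base hue: 123°
Left analog: (123 - 45) mod 360 = 78°
Right analog: (123 + 45) mod 360 = 168°
Analogous hues = 78° and 168°


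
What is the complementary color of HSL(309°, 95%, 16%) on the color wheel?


Complement = opposite side of color wheel = hue + 180°
H' = (309 + 180) mod 360 = 129°
S and L unchanged.
= HSL(129°, 95%, 16%)


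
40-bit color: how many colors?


Colors = 2^bits = 2^40
= 1,099,511,627,776 colors


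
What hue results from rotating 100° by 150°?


New hue = (H + rotation) mod 360
New hue = (100 + 150) mod 360
= 250 mod 360
= 250°


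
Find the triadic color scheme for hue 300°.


Triadic: equally spaced at 120° intervals
H1 = 300°
H2 = (300 + 120) mod 360 = 60°
H3 = (300 + 240) mod 360 = 180°
Triadic = 300°, 60°, 180°


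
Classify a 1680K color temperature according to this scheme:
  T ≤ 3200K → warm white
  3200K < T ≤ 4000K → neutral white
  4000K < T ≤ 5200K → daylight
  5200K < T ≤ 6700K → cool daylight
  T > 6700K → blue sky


Temperature: 1680K
1680K ≤ 3200K → warm white
Classification: warm white


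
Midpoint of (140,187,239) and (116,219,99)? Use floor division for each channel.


Midpoint: each channel = ⌊(C₁+C₂)/2⌋
R: ⌊(140+116)/2⌋ = 128
G: ⌊(187+219)/2⌋ = 203
B: ⌊(239+99)/2⌋ = 169
= RGB(128, 203, 169)


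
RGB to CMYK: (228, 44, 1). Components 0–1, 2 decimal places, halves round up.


R'=228/255≈0.8941, G'=44/255≈0.1725, B'=1/255≈0.0039
K = 1 - max(R',G',B') = 1 - 228/255 = 27/255 = 0.10588… → 0.11
(1-R'-K)/(1-K) simplifies to (max-R)/max with max = 228:
C = (228-228)/228 = 0/228 = 0 → 0.00
M = (228-44)/228 = 184/228 = 0.80701… → 0.81
Y = (228-1)/228 = 227/228 = 0.99561… → 1.00
= CMYK(0.00, 0.81, 1.00, 0.11)
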